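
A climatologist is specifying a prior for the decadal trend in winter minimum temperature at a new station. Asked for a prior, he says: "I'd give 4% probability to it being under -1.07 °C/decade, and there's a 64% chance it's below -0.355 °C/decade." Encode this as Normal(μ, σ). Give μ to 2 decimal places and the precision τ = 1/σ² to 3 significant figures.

For Normal(μ,σ), the p-quantile is μ + z_p·σ. Here z_{0.04} = -1.751, z_{0.64} = 0.3585.
So -1.07 = μ − 1.751σ and -0.355 = μ + 0.3585σ.
Subtracting: σ = (-0.355 − -1.07)/(0.3585 − (-1.751)) = 0.34.
Then μ = -1.07 − (-1.751)·0.34 = -0.48.
Precision τ = 1/σ² = 1/0.339² = 8.7.

μ = -0.48, τ = 8.7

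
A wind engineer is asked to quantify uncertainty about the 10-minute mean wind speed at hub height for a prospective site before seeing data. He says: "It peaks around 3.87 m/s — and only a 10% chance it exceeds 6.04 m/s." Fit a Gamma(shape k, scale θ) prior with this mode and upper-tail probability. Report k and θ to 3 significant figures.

k ≈ 10.4, θ ≈ 0.41

Gamma(k,θ) with k>1 has mode (k−1)θ, so θ = 3.87/(k−1).
Need P(X < 6.04) = 0.9 with θ tied to k this way. Start at k = 2, θ = 3.87: P(X<6.04) ≈ 0.462.
Too low — raise k to concentrate. Iterating converges to k ≈ 10.4.
Then θ = 3.87/(10.4−1) ≈ 0.41.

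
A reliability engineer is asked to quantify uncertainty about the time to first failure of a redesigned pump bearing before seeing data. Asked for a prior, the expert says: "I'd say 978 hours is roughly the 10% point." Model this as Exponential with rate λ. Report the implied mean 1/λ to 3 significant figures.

mean ≈ 9280 hours

P(T < 978.0) = 1 − e^(−λ·978.0) = 0.1, so λ = −ln(1−0.1)/978.0 = −ln(0.9)/978.0 = 0.000108.
Mean = 1/λ = 9280 hours.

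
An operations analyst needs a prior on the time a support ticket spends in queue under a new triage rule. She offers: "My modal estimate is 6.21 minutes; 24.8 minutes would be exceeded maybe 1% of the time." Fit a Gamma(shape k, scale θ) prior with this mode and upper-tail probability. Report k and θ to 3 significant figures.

Gamma(k,θ) with k>1 has mode (k−1)θ, so θ = 6.21/(k−1).
Need P(X < 24.8) = 0.99 with θ tied to k this way. Start at k = 2, θ = 6.21: P(X<24.8) ≈ 0.908.
Too low — raise k to concentrate. Iterating converges to k ≈ 3.18.
Then θ = 6.21/(3.18−1) ≈ 2.85.

k ≈ 3.18, θ ≈ 2.85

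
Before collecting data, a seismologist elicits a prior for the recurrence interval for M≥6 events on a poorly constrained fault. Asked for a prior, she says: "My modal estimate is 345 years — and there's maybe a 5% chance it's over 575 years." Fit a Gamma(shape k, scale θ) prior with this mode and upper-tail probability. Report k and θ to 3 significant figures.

k ≈ 11.7, θ ≈ 32.2

Gamma(k,θ) with k>1 has mode (k−1)θ, so θ = 345/(k−1).
Need P(X < 575) = 0.95 with θ tied to k this way. Start at k = 2, θ = 345: P(X<575) ≈ 0.496.
Too low — raise k to concentrate. Iterating converges to k ≈ 11.7.
Then θ = 345/(11.7−1) ≈ 32.2.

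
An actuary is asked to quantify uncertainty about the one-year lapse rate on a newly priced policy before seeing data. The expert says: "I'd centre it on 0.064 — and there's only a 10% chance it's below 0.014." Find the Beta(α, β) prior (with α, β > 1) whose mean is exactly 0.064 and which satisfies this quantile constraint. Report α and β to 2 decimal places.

α ≈ 1.59, β ≈ 23.24

With mean 0.064 fixed, write α = 0.064s, β = 0.936s where s = α+β.
Need P(θ < 0.014) = 0.1 under Beta(0.064s, 0.936s). Normal approximation: (q−m)/√(m(1−m)/s) ≈ z_{0.1} = -1.28, so s ≈ 0.064·0.936·(-1.28)²/(0.014−0.064)² = 39.4.
At s = 39.4: P(θ<0.014) ≈ 0.041. Adjusting to match 0.1 gives s ≈ 24.83.
So α = 0.064·24.83 ≈ 1.59, β = 0.936·24.83 ≈ 23.24.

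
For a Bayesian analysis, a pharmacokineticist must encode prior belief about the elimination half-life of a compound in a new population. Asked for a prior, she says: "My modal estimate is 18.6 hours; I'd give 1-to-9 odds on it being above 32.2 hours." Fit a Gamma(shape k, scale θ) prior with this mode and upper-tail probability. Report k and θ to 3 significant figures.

Gamma(k,θ) with k>1 has mode (k−1)θ, so θ = 18.6/(k−1).
Need P(X < 32.2) = 0.9 with θ tied to k this way. Start at k = 2, θ = 18.6: P(X<32.2) ≈ 0.516.
Too low — raise k to concentrate. Iterating converges to k ≈ 7.3.
Then θ = 18.6/(7.3−1) ≈ 2.95.

k ≈ 7.3, θ ≈ 2.95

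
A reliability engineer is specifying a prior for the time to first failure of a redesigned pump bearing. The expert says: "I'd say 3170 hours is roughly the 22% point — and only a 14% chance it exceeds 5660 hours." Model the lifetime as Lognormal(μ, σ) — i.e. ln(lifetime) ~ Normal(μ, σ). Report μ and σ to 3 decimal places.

If T ~ Lognormal(μ,σ) then ln T ~ Normal(μ,σ), so the p-quantile of ln T is μ + z_p·σ.
ln(3170) = 8.061 and ln(5660) = 8.641; z_{0.22} = -0.7722, z_{0.86} = 1.08.
σ = (8.641 − 8.061)/(1.08 − (-0.7722)) = 0.313.
μ = 8.061 − (-0.7722)·0.313 = 8.303.

μ ≈ 8.303, σ ≈ 0.313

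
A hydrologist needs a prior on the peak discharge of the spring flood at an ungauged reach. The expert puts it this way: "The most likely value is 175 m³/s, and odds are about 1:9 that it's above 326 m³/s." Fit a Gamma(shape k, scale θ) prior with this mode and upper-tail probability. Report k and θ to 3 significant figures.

Gamma(k,θ) with k>1 has mode (k−1)θ, so θ = 175/(k−1).
Need P(X < 326) = 0.9 with θ tied to k this way. Start at k = 2, θ = 175: P(X<326) ≈ 0.556.
Too low — raise k to concentrate. Iterating converges to k ≈ 5.93.
Then θ = 175/(5.93−1) ≈ 35.5.

k ≈ 5.93, θ ≈ 35.5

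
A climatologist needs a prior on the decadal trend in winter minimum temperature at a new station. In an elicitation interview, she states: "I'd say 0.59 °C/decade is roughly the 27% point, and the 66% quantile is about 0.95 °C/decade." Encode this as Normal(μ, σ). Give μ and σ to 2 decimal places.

For Normal(μ,σ), the p-quantile is μ + z_p·σ. Here z_{0.27} = -0.6128, z_{0.66} = 0.4125.
So 0.59 = μ − 0.6128σ and 0.95 = μ + 0.4125σ.
Subtracting: σ = (0.95 − 0.59)/(0.4125 − (-0.6128)) = 0.35.
Then μ = 0.59 − (-0.6128)·0.35 = 0.81.

μ = 0.81, σ = 0.35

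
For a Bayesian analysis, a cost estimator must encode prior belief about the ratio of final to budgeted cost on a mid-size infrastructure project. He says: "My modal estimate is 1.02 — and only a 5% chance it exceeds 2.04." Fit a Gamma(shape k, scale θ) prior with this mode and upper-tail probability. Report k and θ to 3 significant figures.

Gamma(k,θ) with k>1 has mode (k−1)θ, so θ = 1.02/(k−1).
Need P(X < 2.04) = 0.95 with θ tied to k this way. Start at k = 2, θ = 1.02: P(X<2.04) ≈ 0.594.
Too low — raise k to concentrate. Iterating converges to k ≈ 6.77.
Then θ = 1.02/(6.77−1) ≈ 0.177.

k ≈ 6.77, θ ≈ 0.177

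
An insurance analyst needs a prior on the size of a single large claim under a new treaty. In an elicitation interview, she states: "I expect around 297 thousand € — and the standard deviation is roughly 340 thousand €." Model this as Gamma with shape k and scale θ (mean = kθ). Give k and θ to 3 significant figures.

k ≈ 0.763, θ ≈ 389

For Gamma(k, scale θ): mean = kθ, variance = kθ², so CV = 1/√k.
CV = SD/mean = 340/297 = 1.145, hence k = 1/CV² = 0.763.
Then θ = mean/k = 297/0.763 = 389.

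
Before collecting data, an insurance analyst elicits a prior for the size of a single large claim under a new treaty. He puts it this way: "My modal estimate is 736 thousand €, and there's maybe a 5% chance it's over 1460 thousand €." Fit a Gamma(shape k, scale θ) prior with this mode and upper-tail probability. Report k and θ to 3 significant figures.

Gamma(k,θ) with k>1 has mode (k−1)θ, so θ = 736/(k−1).
Need P(X < 1460) = 0.95 with θ tied to k this way. Start at k = 2, θ = 736: P(X<1460) ≈ 0.590.
Too low — raise k to concentrate. Iterating converges to k ≈ 6.91.
Then θ = 736/(6.91−1) ≈ 125.

k ≈ 6.91, θ ≈ 125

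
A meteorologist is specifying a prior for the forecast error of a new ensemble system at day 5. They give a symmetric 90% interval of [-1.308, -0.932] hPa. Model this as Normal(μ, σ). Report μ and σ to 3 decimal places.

μ = -1.120, σ = 0.114

A symmetric 90% interval runs μ ± z·σ with z = 1.645.
Half-width = 0.188, so σ = 0.188/1.645 = 0.114.
μ is the interval midpoint, -1.120.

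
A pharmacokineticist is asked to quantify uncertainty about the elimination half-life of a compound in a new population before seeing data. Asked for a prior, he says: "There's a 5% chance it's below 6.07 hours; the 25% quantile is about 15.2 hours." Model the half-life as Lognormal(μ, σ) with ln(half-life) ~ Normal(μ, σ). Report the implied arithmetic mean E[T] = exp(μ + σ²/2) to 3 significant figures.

If T ~ Lognormal(μ,σ) then ln T ~ Normal(μ,σ), so the p-quantile of ln T is μ + z_p·σ.
ln(6.07) = 1.803 and ln(15.2) = 2.721; z_{0.05} = -1.645, z_{0.25} = -0.6745.
σ = (2.721 − 1.803)/(-0.6745 − (-1.645)) = 0.946.
μ = 1.803 − (-1.645)·0.946 = 3.359.
E[T] = exp(μ + σ²/2) = exp(3.359 + 0.4474) = 45 hours.

E[T] ≈ 45 hours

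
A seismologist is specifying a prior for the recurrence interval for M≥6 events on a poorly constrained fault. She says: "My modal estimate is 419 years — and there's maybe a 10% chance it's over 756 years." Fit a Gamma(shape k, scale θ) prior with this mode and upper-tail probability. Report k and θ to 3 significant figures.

Gamma(k,θ) with k>1 has mode (k−1)θ, so θ = 419/(k−1).
Need P(X < 756) = 0.9 with θ tied to k this way. Start at k = 2, θ = 419: P(X<756) ≈ 0.538.
Too low — raise k to concentrate. Iterating converges to k ≈ 6.47.
Then θ = 419/(6.47−1) ≈ 76.6.

k ≈ 6.47, θ ≈ 76.6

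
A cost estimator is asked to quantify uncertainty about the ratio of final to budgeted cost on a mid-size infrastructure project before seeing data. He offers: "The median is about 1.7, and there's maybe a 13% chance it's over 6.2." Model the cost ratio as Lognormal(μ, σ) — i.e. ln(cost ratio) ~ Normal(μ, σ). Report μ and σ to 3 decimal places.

μ ≈ 0.531, σ ≈ 1.149

If T ~ Lognormal(μ,σ) then ln T ~ Normal(μ,σ), so the p-quantile of ln T is μ + z_p·σ.
ln(1.7) = 0.5306 and ln(6.2) = 1.825; z_{0.5} = 0, z_{0.87} = 1.126.
σ = (1.825 − 0.5306)/(1.126 − (0)) = 1.149.
μ = 0.5306 − (0)·1.149 = 0.531.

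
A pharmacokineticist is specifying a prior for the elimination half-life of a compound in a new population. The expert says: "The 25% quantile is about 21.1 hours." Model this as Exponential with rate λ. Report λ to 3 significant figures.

λ ≈ 0.0136

P(T < 21.1) = 1 − e^(−λ·21.1) = 0.25, so λ = −ln(1−0.25)/21.1 = −ln(0.75)/21.1 = 0.0136.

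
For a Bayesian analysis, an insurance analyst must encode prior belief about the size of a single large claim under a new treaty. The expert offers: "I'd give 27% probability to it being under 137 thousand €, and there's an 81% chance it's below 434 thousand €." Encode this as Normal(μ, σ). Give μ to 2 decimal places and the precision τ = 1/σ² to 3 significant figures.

For Normal(μ,σ), the p-quantile is μ + z_p·σ. Here z_{0.27} = -0.6128, z_{0.81} = 0.8779.
So 137 = μ − 0.6128σ and 434 = μ + 0.8779σ.
Subtracting: σ = (434 − 137)/(0.8779 − (-0.6128)) = 199.23.
Then μ = 137 − (-0.6128)·199.23 = 259.09.
Precision τ = 1/σ² = 1/199.2² = 2.52e-05.

μ = 259.09, τ = 2.52e-05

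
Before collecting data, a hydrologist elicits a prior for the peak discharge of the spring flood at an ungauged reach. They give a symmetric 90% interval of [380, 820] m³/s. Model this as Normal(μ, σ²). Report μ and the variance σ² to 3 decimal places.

μ = 600.000, σ² = 17889.197

A symmetric 90% interval runs μ ± z·σ with z = 1.645.
Half-width = 220, so σ = 220/1.645 = 133.7505 and σ² = 17889.197.
μ is the interval midpoint, 600.000.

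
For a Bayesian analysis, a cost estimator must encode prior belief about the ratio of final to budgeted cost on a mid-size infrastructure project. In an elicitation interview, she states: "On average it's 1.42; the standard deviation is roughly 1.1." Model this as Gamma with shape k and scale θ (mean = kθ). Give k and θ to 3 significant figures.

For Gamma(k, scale θ): mean = kθ, variance = kθ², so CV = 1/√k.
CV = SD/mean = 1.1/1.42 = 0.7746, hence k = 1/CV² = 1.67.
Then θ = mean/k = 1.42/1.67 = 0.852.

k ≈ 1.67, θ ≈ 0.852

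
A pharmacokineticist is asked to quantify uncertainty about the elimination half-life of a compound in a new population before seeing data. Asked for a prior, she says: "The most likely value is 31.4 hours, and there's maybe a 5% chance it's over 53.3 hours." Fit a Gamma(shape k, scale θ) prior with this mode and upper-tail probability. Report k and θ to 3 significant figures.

k ≈ 11, θ ≈ 3.15

Gamma(k,θ) with k>1 has mode (k−1)θ, so θ = 31.4/(k−1).
Need P(X < 53.3) = 0.95 with θ tied to k this way. Start at k = 2, θ = 31.4: P(X<53.3) ≈ 0.506.
Too low — raise k to concentrate. Iterating converges to k ≈ 11.
Then θ = 31.4/(11−1) ≈ 3.15.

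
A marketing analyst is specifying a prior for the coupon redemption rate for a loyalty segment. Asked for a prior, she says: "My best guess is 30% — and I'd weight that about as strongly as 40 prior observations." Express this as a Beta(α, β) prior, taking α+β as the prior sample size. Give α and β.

Under the effective-sample-size interpretation, Beta(α, β) has prior mean α/(α+β) and prior sample size α+β.
So α+β = 40 and α/(α+β) = 0.3, giving α = 0.3·40 = 12 and β = 40 − 12 = 28.

α = 12, β = 28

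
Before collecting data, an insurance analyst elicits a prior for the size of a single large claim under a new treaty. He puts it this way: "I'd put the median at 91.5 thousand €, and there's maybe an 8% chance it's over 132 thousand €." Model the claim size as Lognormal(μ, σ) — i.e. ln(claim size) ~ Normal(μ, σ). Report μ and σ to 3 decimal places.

μ ≈ 4.516, σ ≈ 0.261

If T ~ Lognormal(μ,σ) then ln T ~ Normal(μ,σ), so the p-quantile of ln T is μ + z_p·σ.
ln(91.5) = 4.516 and ln(132) = 4.883; z_{0.5} = 0, z_{0.92} = 1.405.
σ = (4.883 − 4.516)/(1.405 − (0)) = 0.261.
μ = 4.516 − (0)·0.261 = 4.516.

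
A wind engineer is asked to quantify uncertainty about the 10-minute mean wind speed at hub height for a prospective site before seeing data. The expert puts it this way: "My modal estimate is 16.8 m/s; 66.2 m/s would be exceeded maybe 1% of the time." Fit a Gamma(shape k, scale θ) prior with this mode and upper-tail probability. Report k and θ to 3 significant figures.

Gamma(k,θ) with k>1 has mode (k−1)θ, so θ = 16.8/(k−1).
Need P(X < 66.2) = 0.99 with θ tied to k this way. Start at k = 2, θ = 16.8: P(X<66.2) ≈ 0.904.
Too low — raise k to concentrate. Iterating converges to k ≈ 3.23.
Then θ = 16.8/(3.23−1) ≈ 7.53.

k ≈ 3.23, θ ≈ 7.53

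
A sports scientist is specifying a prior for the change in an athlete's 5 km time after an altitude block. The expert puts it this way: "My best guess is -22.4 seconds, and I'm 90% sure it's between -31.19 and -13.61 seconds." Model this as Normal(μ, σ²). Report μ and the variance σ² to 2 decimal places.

A symmetric 90% interval runs μ ± z·σ with z = 1.645.
Half-width = 8.79, so σ = 8.79/1.645 = 5.344 and σ² = 28.56.
μ is the stated best guess, -22.40.

μ = -22.40, σ² = 28.56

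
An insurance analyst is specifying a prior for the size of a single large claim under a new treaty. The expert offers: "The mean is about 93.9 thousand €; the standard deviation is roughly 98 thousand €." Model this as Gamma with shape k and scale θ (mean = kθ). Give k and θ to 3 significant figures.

For Gamma(k, scale θ): mean = kθ, variance = kθ², so CV = 1/√k.
CV = SD/mean = 98/93.9 = 1.044, hence k = 1/CV² = 0.918.
Then θ = mean/k = 93.9/0.918 = 102.

k ≈ 0.918, θ ≈ 102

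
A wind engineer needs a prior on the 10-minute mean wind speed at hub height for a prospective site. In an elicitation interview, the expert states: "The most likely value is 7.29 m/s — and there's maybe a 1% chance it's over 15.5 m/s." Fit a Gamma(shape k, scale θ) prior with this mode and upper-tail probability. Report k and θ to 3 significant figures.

k ≈ 9.53, θ ≈ 0.855

Gamma(k,θ) with k>1 has mode (k−1)θ, so θ = 7.29/(k−1).
Need P(X < 15.5) = 0.99 with θ tied to k this way. Start at k = 2, θ = 7.29: P(X<15.5) ≈ 0.627.
Too low — raise k to concentrate. Iterating converges to k ≈ 9.53.
Then θ = 7.29/(9.53−1) ≈ 0.855.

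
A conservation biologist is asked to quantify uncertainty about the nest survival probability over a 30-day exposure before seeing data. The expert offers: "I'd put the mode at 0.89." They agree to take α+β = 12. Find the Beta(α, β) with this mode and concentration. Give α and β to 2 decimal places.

α = 9.90, β = 2.10

For α,β > 1 the Beta mode is (α−1)/(α+β−2). With α+β = 12, the mode is (α−1)/10.
Set (α−1)/10 = 0.89 → α = 1 + 0.89·10 = 9.90.
β = 12 − α = 2.10.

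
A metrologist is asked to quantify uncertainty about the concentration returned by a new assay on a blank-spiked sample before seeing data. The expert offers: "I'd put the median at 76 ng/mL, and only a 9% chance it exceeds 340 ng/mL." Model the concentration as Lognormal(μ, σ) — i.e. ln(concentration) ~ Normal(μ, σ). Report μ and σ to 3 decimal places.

If T ~ Lognormal(μ,σ) then ln T ~ Normal(μ,σ), so the p-quantile of ln T is μ + z_p·σ.
ln(76) = 4.331 and ln(340) = 5.829; z_{0.5} = 0, z_{0.91} = 1.341.
σ = (5.829 − 4.331)/(1.341 − (0)) = 1.117.
μ = 4.331 − (0)·1.117 = 4.331.

μ ≈ 4.331, σ ≈ 1.117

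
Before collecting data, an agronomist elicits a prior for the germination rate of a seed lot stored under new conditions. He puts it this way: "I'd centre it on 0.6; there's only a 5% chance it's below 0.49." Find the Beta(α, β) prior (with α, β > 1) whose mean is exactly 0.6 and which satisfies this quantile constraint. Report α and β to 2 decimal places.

α ≈ 32.91, β ≈ 21.94

With mean 0.6 fixed, write α = 0.6s, β = 0.4s where s = α+β.
Need P(θ < 0.49) = 0.05 under Beta(0.6s, 0.4s). Normal approximation: (q−m)/√(m(1−m)/s) ≈ z_{0.05} = -1.64, so s ≈ 0.6·0.4·(-1.64)²/(0.49−0.6)² = 53.7.
At s = 53.7: P(θ<0.49) ≈ 0.052. Adjusting to match 0.05 gives s ≈ 54.86.
So α = 0.6·54.86 ≈ 32.91, β = 0.4·54.86 ≈ 21.94.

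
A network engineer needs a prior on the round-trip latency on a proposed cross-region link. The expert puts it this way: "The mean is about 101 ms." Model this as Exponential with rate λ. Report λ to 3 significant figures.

Exponential mean = 1/λ, so λ = 1/101.0 = 0.0099.

λ ≈ 0.0099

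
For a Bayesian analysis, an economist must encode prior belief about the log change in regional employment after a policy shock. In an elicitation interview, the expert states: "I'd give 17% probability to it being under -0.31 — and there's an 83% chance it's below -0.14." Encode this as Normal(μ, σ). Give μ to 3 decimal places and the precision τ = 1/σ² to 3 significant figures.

For Normal(μ,σ), the p-quantile is μ + z_p·σ. Here z_{0.17} = -0.9542, z_{0.83} = 0.9542.
So -0.31 = μ − 0.9542σ and -0.14 = μ + 0.9542σ.
Subtracting: σ = (-0.14 − -0.31)/(0.9542 − (-0.9542)) = 0.089.
Then μ = -0.31 − (-0.9542)·0.089 = -0.225.
Precision τ = 1/σ² = 1/0.08908² = 126.

μ = -0.225, τ = 126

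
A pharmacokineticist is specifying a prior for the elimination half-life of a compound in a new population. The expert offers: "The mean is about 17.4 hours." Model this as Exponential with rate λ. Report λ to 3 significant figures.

Exponential mean = 1/λ, so λ = 1/17.4 = 0.0575.

λ ≈ 0.0575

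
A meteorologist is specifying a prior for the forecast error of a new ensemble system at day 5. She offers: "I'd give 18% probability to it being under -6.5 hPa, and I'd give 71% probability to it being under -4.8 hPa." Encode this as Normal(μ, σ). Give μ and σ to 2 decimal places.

μ = -5.44, σ = 1.16

For Normal(μ,σ), the p-quantile is μ + z_p·σ. Here z_{0.18} = -0.9154, z_{0.71} = 0.5534.
So -6.5 = μ − 0.9154σ and -4.8 = μ + 0.5534σ.
Subtracting: σ = (-4.8 − -6.5)/(0.5534 − (-0.9154)) = 1.16.
Then μ = -6.5 − (-0.9154)·1.16 = -5.44.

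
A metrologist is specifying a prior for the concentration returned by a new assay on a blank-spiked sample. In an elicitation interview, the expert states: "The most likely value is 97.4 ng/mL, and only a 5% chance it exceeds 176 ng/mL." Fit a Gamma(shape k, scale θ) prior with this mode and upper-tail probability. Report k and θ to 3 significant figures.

k ≈ 8.96, θ ≈ 12.2

Gamma(k,θ) with k>1 has mode (k−1)θ, so θ = 97.4/(k−1).
Need P(X < 176) = 0.95 with θ tied to k this way. Start at k = 2, θ = 97.4: P(X<176) ≈ 0.539.
Too low — raise k to concentrate. Iterating converges to k ≈ 8.96.
Then θ = 97.4/(8.96−1) ≈ 12.2.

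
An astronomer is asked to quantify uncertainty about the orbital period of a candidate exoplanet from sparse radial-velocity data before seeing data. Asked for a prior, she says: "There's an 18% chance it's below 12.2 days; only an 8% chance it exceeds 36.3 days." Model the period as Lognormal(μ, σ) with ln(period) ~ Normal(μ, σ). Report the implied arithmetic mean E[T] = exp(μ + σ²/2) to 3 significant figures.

If T ~ Lognormal(μ,σ) then ln T ~ Normal(μ,σ), so the p-quantile of ln T is μ + z_p·σ.
ln(12.2) = 2.501 and ln(36.3) = 3.592; z_{0.18} = -0.9154, z_{0.92} = 1.405.
σ = (3.592 − 2.501)/(1.405 − (-0.9154)) = 0.470.
μ = 2.501 − (-0.9154)·0.470 = 2.932.
E[T] = exp(μ + σ²/2) = exp(2.932 + 0.1104) = 20.9 days.

E[T] ≈ 20.9 days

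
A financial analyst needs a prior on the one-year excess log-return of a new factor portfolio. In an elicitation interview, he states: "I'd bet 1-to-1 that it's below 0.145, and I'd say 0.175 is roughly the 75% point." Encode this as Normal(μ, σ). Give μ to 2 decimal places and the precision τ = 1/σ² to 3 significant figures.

For Normal(μ,σ), the p-quantile is μ + z_p·σ. Here z_{0.5} = 0, z_{0.75} = 0.6745.
So 0.145 = μ + 0σ and 0.175 = μ + 0.6745σ.
Subtracting: σ = (0.175 − 0.145)/(0.6745 − (0)) = 0.04.
Then μ = 0.145 − (0)·0.04 = 0.14.
Precision τ = 1/σ² = 1/0.04448² = 505.

μ = 0.14, τ = 505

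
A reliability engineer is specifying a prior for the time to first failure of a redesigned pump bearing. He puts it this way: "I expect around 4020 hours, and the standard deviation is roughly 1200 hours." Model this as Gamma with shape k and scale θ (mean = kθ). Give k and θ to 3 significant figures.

For Gamma(k, scale θ): mean = kθ, variance = kθ², so CV = 1/√k.
CV = SD/mean = 1200/4020 = 0.2985, hence k = 1/CV² = 11.2.
Then θ = mean/k = 4020/11.2 = 358.

k ≈ 11.2, θ ≈ 358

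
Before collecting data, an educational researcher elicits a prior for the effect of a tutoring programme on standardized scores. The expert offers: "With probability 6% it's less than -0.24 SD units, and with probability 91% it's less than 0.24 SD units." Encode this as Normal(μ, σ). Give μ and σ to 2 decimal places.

μ = 0.02, σ = 0.17

The p-quantile of Normal(μ,σ) is μ + z_p·σ, with z_{0.06} = -1.555 and z_{0.91} = 1.341.
Eliminate σ: μ = (z₂·x₁ − z₁·x₂)/(z₂ − z₁) = (1.341·-0.24 − (-1.555)·0.24)/2.896 = 0.02.
Then σ = (x₂ − x₁)/(z₂ − z₁) = (0.24 − -0.24)/2.896 = 0.17.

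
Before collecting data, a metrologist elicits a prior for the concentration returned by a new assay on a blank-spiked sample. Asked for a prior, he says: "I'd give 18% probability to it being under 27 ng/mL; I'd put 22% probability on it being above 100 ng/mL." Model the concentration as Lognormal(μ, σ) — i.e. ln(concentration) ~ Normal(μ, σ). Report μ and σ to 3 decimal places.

If T ~ Lognormal(μ,σ) then ln T ~ Normal(μ,σ), so the p-quantile of ln T is μ + z_p·σ.
ln(27) = 3.296 and ln(100) = 4.605; z_{0.18} = -0.9154, z_{0.78} = 0.7722.
σ = (4.605 − 3.296)/(0.7722 − (-0.9154)) = 0.776.
μ = 3.296 − (-0.9154)·0.776 = 4.006.

μ ≈ 4.006, σ ≈ 0.776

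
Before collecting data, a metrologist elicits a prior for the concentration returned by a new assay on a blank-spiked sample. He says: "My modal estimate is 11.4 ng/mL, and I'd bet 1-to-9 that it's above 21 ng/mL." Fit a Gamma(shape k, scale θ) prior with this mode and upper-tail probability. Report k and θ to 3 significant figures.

k ≈ 6.11, θ ≈ 2.23

Gamma(k,θ) with k>1 has mode (k−1)θ, so θ = 11.4/(k−1).
Need P(X < 21) = 0.9 with θ tied to k this way. Start at k = 2, θ = 11.4: P(X<21) ≈ 0.550.
Too low — raise k to concentrate. Iterating converges to k ≈ 6.11.
Then θ = 11.4/(6.11−1) ≈ 2.23.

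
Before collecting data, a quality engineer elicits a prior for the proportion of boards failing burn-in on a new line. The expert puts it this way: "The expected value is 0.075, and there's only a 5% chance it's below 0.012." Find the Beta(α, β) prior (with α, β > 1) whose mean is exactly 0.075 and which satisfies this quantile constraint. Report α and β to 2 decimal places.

α ≈ 1.77, β ≈ 21.88

With mean 0.075 fixed, write α = 0.075s, β = 0.925s where s = α+β.
Need P(θ < 0.012) = 0.05 under Beta(0.075s, 0.925s). Normal approximation: (q−m)/√(m(1−m)/s) ≈ z_{0.05} = -1.64, so s ≈ 0.075·0.925·(-1.64)²/(0.012−0.075)² = 47.3.
At s = 47.3: P(θ<0.012) ≈ 0.006. Adjusting to match 0.05 gives s ≈ 23.66.
So α = 0.075·23.66 ≈ 1.77, β = 0.925·23.66 ≈ 21.88.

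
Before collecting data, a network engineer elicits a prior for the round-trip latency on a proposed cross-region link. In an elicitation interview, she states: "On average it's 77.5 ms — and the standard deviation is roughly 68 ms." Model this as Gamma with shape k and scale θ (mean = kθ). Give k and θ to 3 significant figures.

For Gamma(k, scale θ): mean = kθ, variance = kθ², so CV = 1/√k.
CV = SD/mean = 68/77.5 = 0.8774, hence k = 1/CV² = 1.3.
Then θ = mean/k = 77.5/1.3 = 59.7.

k ≈ 1.3, θ ≈ 59.7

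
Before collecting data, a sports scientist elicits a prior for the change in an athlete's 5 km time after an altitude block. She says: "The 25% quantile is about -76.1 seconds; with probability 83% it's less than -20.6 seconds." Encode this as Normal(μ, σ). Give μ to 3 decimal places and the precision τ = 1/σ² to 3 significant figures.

μ = -53.115, τ = 0.000861

For Normal(μ,σ), the p-quantile is μ + z_p·σ. Here z_{0.25} = -0.6745, z_{0.83} = 0.9542.
So -76.1 = μ − 0.6745σ and -20.6 = μ + 0.9542σ.
Subtracting: σ = (-20.6 − -76.1)/(0.9542 − (-0.6745)) = 34.077.
Then μ = -76.1 − (-0.6745)·34.077 = -53.115.
Precision τ = 1/σ² = 1/34.08² = 0.000861.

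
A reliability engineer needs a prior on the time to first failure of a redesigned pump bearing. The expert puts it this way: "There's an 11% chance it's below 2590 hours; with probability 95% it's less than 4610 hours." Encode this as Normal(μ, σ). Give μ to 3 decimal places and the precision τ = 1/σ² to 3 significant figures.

μ = 3452.855, τ = 2.02e-06

The p-quantile of Normal(μ,σ) is μ + z_p·σ, with z_{0.11} = -1.227 and z_{0.95} = 1.645.
Eliminate σ: μ = (z₂·x₁ − z₁·x₂)/(z₂ − z₁) = (1.645·2590 − (-1.227)·4610)/2.871 = 3452.855.
Then σ = (x₂ − x₁)/(z₂ − z₁) = (4610 − 2590)/2.871 = 703.494.
Precision τ = 1/σ² = 1/703.5² = 2.02e-06.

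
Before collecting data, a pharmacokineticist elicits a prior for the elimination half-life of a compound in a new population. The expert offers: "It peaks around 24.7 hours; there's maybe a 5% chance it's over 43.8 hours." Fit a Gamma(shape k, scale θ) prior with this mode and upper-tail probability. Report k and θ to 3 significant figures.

k ≈ 9.5, θ ≈ 2.91

Gamma(k,θ) with k>1 has mode (k−1)θ, so θ = 24.7/(k−1).
Need P(X < 43.8) = 0.95 with θ tied to k this way. Start at k = 2, θ = 24.7: P(X<43.8) ≈ 0.529.
Too low — raise k to concentrate. Iterating converges to k ≈ 9.5.
Then θ = 24.7/(9.5−1) ≈ 2.91.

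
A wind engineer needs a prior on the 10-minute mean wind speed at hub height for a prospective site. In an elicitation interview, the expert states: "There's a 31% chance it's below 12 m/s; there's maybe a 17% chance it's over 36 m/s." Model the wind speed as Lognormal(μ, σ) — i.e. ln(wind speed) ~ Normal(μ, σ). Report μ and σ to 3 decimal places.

μ ≈ 2.861, σ ≈ 0.758

If T ~ Lognormal(μ,σ) then ln T ~ Normal(μ,σ), so the p-quantile of ln T is μ + z_p·σ.
ln(12) = 2.485 and ln(36) = 3.584; z_{0.31} = -0.4959, z_{0.83} = 0.9542.
σ = (3.584 − 2.485)/(0.9542 − (-0.4959)) = 0.758.
μ = 2.485 − (-0.4959)·0.758 = 2.861.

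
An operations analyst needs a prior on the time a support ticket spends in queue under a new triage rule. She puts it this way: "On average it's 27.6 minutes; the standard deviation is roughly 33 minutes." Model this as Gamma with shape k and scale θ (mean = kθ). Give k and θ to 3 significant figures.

k ≈ 0.7, θ ≈ 39.5

For Gamma(k, scale θ): mean = kθ, variance = kθ², so CV = 1/√k.
CV = SD/mean = 33/27.6 = 1.196, hence k = 1/CV² = 0.7.
Then θ = mean/k = 27.6/0.7 = 39.5.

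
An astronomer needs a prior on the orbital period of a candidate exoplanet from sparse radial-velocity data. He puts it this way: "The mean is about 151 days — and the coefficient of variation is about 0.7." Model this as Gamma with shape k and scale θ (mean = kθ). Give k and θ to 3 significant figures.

For Gamma(k, scale θ): mean = kθ, variance = kθ², so CV = 1/√k.
CV = 0.7, hence k = 1/CV² = 2.04.
Then θ = mean/k = 151/2.04 = 74.

k ≈ 2.04, θ ≈ 74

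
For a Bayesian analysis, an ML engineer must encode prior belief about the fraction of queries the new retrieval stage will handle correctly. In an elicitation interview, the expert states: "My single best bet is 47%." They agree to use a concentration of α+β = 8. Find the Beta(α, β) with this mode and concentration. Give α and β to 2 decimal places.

For α,β > 1 the Beta mode is (α−1)/(α+β−2). With α+β = 8, the mode is (α−1)/6.
Set (α−1)/6 = 0.47 → α = 1 + 0.47·6 = 3.82.
β = 8 − α = 4.18.

α = 3.82, β = 4.18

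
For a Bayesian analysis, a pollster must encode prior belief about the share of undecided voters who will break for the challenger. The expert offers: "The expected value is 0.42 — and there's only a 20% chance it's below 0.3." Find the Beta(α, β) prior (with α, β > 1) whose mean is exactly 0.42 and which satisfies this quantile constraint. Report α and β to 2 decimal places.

With mean 0.42 fixed, write α = 0.42s, β = 0.58s where s = α+β.
Need P(θ < 0.3) = 0.2 under Beta(0.42s, 0.58s). Normal approximation: (q−m)/√(m(1−m)/s) ≈ z_{0.2} = -0.842, so s ≈ 0.42·0.58·(-0.842)²/(0.3−0.42)² = 12.0.
At s = 12.0: P(θ<0.3) ≈ 0.203. Adjusting to match 0.2 gives s ≈ 12.30.
So α = 0.42·12.30 ≈ 5.17, β = 0.58·12.30 ≈ 7.13.

α ≈ 5.17, β ≈ 7.13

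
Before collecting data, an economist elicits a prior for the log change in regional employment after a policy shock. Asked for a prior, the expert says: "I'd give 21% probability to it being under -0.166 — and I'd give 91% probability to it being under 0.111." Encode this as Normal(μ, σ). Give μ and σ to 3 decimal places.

The p-quantile of Normal(μ,σ) is μ + z_p·σ, with z_{0.21} = -0.8064 and z_{0.91} = 1.341.
Eliminate σ: μ = (z₂·x₁ − z₁·x₂)/(z₂ − z₁) = (1.341·-0.166 − (-0.8064)·0.111)/2.147 = -0.062.
Then σ = (x₂ − x₁)/(z₂ − z₁) = (0.111 − -0.166)/2.147 = 0.129.

μ = -0.062, σ = 0.129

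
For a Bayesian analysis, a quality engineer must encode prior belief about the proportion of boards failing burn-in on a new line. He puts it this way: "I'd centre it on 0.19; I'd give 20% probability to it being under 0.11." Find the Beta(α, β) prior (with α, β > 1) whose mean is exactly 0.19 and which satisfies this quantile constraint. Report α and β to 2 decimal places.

α ≈ 3.35, β ≈ 14.27

With mean 0.19 fixed, write α = 0.19s, β = 0.81s where s = α+β.
Need P(θ < 0.11) = 0.2 under Beta(0.19s, 0.81s). Normal approximation: (q−m)/√(m(1−m)/s) ≈ z_{0.2} = -0.842, so s ≈ 0.19·0.81·(-0.842)²/(0.11−0.19)² = 17.0.
At s = 17.0: P(θ<0.11) ≈ 0.205. Adjusting to match 0.2 gives s ≈ 17.62.
So α = 0.19·17.62 ≈ 3.35, β = 0.81·17.62 ≈ 14.27.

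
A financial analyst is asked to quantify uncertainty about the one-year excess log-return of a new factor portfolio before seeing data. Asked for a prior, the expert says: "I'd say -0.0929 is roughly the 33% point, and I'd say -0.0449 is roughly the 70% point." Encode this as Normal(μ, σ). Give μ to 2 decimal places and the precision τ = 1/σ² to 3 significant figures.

The p-quantile of Normal(μ,σ) is μ + z_p·σ, with z_{0.33} = -0.4399 and z_{0.7} = 0.5244.
Eliminate σ: μ = (z₂·x₁ − z₁·x₂)/(z₂ − z₁) = (0.5244·-0.0929 − (-0.4399)·-0.0449)/0.9643 = -0.07.
Then σ = (x₂ − x₁)/(z₂ − z₁) = (-0.0449 − -0.0929)/0.9643 = 0.05.
Precision τ = 1/σ² = 1/0.04978² = 404.

μ = -0.07, τ = 404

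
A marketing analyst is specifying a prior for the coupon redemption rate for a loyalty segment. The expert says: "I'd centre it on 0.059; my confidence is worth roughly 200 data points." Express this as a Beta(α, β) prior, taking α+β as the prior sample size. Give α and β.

Under the effective-sample-size interpretation, Beta(α, β) has prior mean α/(α+β) and prior sample size α+β.
So α+β = 200 and α/(α+β) = 0.059, giving α = 0.059·200 = 11.8 and β = 200 − 11.8 = 188.2.

α = 11.8, β = 188.2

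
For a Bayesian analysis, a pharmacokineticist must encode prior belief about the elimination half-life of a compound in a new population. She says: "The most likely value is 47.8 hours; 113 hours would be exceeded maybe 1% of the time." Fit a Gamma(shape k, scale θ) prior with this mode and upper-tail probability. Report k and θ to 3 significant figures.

k ≈ 7.42, θ ≈ 7.45

Gamma(k,θ) with k>1 has mode (k−1)θ, so θ = 47.8/(k−1).
Need P(X < 113) = 0.99 with θ tied to k this way. Start at k = 2, θ = 47.8: P(X<113) ≈ 0.684.
Too low — raise k to concentrate. Iterating converges to k ≈ 7.42.
Then θ = 47.8/(7.42−1) ≈ 7.45.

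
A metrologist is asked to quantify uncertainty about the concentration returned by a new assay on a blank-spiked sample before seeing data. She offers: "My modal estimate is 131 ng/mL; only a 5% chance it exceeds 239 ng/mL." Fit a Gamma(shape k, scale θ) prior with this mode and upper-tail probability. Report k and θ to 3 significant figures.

Gamma(k,θ) with k>1 has mode (k−1)θ, so θ = 131/(k−1).
Need P(X < 239) = 0.95 with θ tied to k this way. Start at k = 2, θ = 131: P(X<239) ≈ 0.544.
Too low — raise k to concentrate. Iterating converges to k ≈ 8.7.
Then θ = 131/(8.7−1) ≈ 17.

k ≈ 8.7, θ ≈ 17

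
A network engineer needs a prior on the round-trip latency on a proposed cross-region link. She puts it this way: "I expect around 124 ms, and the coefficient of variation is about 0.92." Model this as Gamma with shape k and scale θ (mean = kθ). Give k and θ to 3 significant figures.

k ≈ 1.18, θ ≈ 105

For Gamma(k, scale θ): mean = kθ, variance = kθ², so CV = 1/√k.
CV = 0.92, hence k = 1/CV² = 1.18.
Then θ = mean/k = 124/1.18 = 105.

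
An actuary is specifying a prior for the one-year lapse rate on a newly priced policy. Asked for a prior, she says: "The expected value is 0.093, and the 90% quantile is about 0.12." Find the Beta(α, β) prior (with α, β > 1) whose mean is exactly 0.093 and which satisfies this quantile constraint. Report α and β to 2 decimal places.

α ≈ 18.63, β ≈ 181.67

With mean 0.093 fixed, write α = 0.093s, β = 0.907s where s = α+β.
Need P(θ < 0.12) = 0.9 under Beta(0.093s, 0.907s). Normal approximation: (q−m)/√(m(1−m)/s) ≈ z_{0.9} = 1.28, so s ≈ 0.093·0.907·(1.28)²/(0.12−0.093)² = 190.0.
At s = 190.0: P(θ<0.12) ≈ 0.895. Adjusting to match 0.9 gives s ≈ 200.30.
So α = 0.093·200.30 ≈ 18.63, β = 0.907·200.30 ≈ 181.67.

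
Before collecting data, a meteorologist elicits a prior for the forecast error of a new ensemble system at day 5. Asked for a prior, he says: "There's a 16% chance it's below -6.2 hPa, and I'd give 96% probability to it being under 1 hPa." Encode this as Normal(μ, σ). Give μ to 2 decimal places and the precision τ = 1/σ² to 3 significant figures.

The p-quantile of Normal(μ,σ) is μ + z_p·σ, with z_{0.16} = -0.9945 and z_{0.96} = 1.751.
Eliminate σ: μ = (z₂·x₁ − z₁·x₂)/(z₂ − z₁) = (1.751·-6.2 − (-0.9945)·1)/2.745 = -3.59.
Then σ = (x₂ − x₁)/(z₂ − z₁) = (1 − -6.2)/2.745 = 2.62.
Precision τ = 1/σ² = 1/2.623² = 0.145.

μ = -3.59, τ = 0.145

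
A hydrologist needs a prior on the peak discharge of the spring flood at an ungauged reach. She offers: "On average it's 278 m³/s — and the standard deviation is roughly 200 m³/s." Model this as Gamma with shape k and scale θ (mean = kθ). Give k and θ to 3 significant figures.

k ≈ 1.93, θ ≈ 144

For Gamma(k, scale θ): mean = kθ, variance = kθ², so CV = 1/√k.
CV = SD/mean = 200/278 = 0.7194, hence k = 1/CV² = 1.93.
Then θ = mean/k = 278/1.93 = 144.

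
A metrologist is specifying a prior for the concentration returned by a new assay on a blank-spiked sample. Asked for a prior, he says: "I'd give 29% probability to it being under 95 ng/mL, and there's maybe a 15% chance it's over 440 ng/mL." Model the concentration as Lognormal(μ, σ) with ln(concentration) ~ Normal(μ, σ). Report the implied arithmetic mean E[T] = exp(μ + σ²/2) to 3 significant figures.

If T ~ Lognormal(μ,σ) then ln T ~ Normal(μ,σ), so the p-quantile of ln T is μ + z_p·σ.
ln(95) = 4.554 and ln(440) = 6.087; z_{0.29} = -0.5534, z_{0.85} = 1.036.
σ = (6.087 − 4.554)/(1.036 − (-0.5534)) = 0.964.
μ = 4.554 − (-0.5534)·0.964 = 5.087.
E[T] = exp(μ + σ²/2) = exp(5.087 + 0.4648) = 258 ng/mL.

E[T] ≈ 258 ng/mL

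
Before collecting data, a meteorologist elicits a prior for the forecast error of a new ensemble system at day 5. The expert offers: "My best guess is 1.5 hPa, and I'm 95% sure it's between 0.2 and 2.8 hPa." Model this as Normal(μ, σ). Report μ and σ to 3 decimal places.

A symmetric 95% interval runs μ ± z·σ with z = 1.96.
Half-width = 1.3, so σ = 1.3/1.96 = 0.663.
μ is the stated best guess, 1.500.

μ = 1.500, σ = 0.663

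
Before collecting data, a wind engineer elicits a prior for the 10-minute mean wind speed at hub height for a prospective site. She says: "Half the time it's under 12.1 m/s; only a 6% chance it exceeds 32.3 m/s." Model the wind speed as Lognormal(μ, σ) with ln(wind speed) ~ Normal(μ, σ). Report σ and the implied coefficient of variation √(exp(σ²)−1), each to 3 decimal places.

σ ≈ 0.632, CV ≈ 0.700

If T ~ Lognormal(μ,σ) then ln T ~ Normal(μ,σ), so the p-quantile of ln T is μ + z_p·σ.
ln(12.1) = 2.493 and ln(32.3) = 3.475; z_{0.5} = 0, z_{0.94} = 1.555.
σ = (3.475 − 2.493)/(1.555 − (0)) = 0.632.
μ = 2.493 − (0)·0.632 = 2.493.
CV = √(exp(σ²)−1) = √(exp(0.3988)−1) = 0.700.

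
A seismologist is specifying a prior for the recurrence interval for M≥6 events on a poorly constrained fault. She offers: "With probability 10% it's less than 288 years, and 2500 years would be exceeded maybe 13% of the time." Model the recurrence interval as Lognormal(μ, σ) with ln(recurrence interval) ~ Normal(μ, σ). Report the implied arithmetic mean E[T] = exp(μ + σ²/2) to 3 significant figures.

E[T] ≈ 1360 years

If T ~ Lognormal(μ,σ) then ln T ~ Normal(μ,σ), so the p-quantile of ln T is μ + z_p·σ.
ln(288) = 5.663 and ln(2500) = 7.824; z_{0.1} = -1.282, z_{0.87} = 1.126.
σ = (7.824 − 5.663)/(1.126 − (-1.282)) = 0.897.
μ = 5.663 − (-1.282)·0.897 = 6.813.
E[T] = exp(μ + σ²/2) = exp(6.813 + 0.4027) = 1360 years.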